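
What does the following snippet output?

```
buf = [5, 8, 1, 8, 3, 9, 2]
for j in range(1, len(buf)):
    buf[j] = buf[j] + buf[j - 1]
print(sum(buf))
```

149

j=1: buf[1] = 8+5 = 13 → [5, 13, 1, 8, 3, 9, 2]
j=2: buf[2] = 1+13 = 14 → [5, 13, 14, 8, 3, 9, 2]
j=3: buf[3] = 8+14 = 22 → [5, 13, 14, 22, 3, 9, 2]
j=4: buf[4] = 3+22 = 25 → [5, 13, 14, 22, 25, 9, 2]
j=5: buf[5] = 9+25 = 34 → [5, 13, 14, 22, 25, 34, 2]
j=6: buf[6] = 2+34 = 36 → [5, 13, 14, 22, 25, 34, 36]
sum = 149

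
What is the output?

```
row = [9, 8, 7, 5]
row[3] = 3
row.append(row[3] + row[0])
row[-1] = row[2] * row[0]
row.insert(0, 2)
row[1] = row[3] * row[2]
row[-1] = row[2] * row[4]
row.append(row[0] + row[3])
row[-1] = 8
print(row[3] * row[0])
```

14

row[3] = 3 → [9, 8, 7, 3]
append row[3]+row[0] = 3+9 = 12 → [9, 8, 7, 3, 12]
row[-1] = row[2]*row[0] = 7*9 = 63 → [9, 8, 7, 3, 63]
insert 2 at 0 → [2, 9, 8, 7, 3, 63]
row[1] = row[3]*row[2] = 7*8 = 56 → [2, 56, 8, 7, 3, 63]
row[-1] = row[2]*row[4] = 8*3 = 24 → [2, 56, 8, 7, 3, 24]
append row[0]+row[3] = 2+7 = 9 → [2, 56, 8, 7, 3, 24, 9]
row[-1] = 8 → [2, 56, 8, 7, 3, 24, 8]
row[3]*row[0] = 7*2 = 14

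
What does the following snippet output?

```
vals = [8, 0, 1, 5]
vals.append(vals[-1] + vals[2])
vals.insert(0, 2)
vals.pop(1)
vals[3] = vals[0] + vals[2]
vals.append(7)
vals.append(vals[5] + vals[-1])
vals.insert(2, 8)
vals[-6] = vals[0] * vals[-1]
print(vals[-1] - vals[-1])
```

append vals[-1]+vals[2] = 5+1 = 6 → [8, 0, 1, 5, 6]
insert 2 at 0 → [2, 8, 0, 1, 5, 6]
pop(1) removes 8 → [2, 0, 1, 5, 6]
vals[3] = vals[0]+vals[2] = 2+1 = 3 → [2, 0, 1, 3, 6]
append 7 → [2, 0, 1, 3, 6, 7]
append vals[5]+vals[-1] = 7+7 = 14 → [2, 0, 1, 3, 6, 7, 14]
insert 8 at 2 → [2, 0, 8, 1, 3, 6, 7, 14]
vals[-6] = vals[0]*vals[-1] = 2*14 = 28 → [2, 0, 28, 1, 3, 6, 7, 14]
vals[-1]-vals[-1] = 14-14 = 0

0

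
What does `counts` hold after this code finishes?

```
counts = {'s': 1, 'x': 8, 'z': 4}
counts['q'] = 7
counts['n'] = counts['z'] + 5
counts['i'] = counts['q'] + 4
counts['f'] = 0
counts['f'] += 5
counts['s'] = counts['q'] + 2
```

counts['q'] = 7 → {'s': 1, 'x': 8, 'z': 4, 'q': 7}
counts['n'] = counts['z']+5 = 9 → {'s': 1, 'x': 8, 'z': 4, 'q': 7, 'n': 9}
counts['i'] = counts['q']+4 = 11 → {'s': 1, 'x': 8, 'z': 4, 'q': 7, 'n': 9, 'i': 11}
counts['f'] = 0 → {'s': 1, 'x': 8, 'z': 4, 'q': 7, 'n': 9, 'i': 11, 'f': 0}
counts['f'] = 0+5 = 5 → {'s': 1, 'x': 8, 'z': 4, 'q': 7, 'n': 9, 'i': 11, 'f': 5}
counts['s'] = counts['q']+2 = 9 → {'s': 9, 'x': 8, 'z': 4, 'q': 7, 'n': 9, 'i': 11, 'f': 5}

{'s': 9, 'x': 8, 'z': 4, 'q': 7, 'n': 9, 'i': 11, 'f': 5}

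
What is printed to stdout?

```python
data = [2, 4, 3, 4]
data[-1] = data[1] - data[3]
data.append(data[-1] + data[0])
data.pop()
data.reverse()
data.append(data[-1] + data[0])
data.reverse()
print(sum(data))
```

11

data[-1] = data[1]-data[3] = 4-4 = 0 → [2, 4, 3, 0]
append data[-1]+data[0] = 0+2 = 2 → [2, 4, 3, 0, 2]
pop() removes 2 → [2, 4, 3, 0]
reverse → [0, 3, 4, 2]
append data[-1]+data[0] = 2+0 = 2 → [0, 3, 4, 2, 2]
reverse → [2, 2, 4, 3, 0]
sum = 11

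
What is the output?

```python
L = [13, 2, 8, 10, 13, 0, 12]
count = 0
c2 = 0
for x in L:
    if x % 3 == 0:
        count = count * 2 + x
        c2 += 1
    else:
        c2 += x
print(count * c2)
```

x=13: not %3==0; c2=13
x=2: not %3==0; c2=15
x=8: not %3==0; c2=23
x=10: not %3==0; c2=33
x=13: not %3==0; c2=46
x=0: %3==0, count = 0*2+0 = 0; c2=47
x=12: %3==0, count = 0*2+12 = 12; c2=48
count*c2 = 12*48 = 576

576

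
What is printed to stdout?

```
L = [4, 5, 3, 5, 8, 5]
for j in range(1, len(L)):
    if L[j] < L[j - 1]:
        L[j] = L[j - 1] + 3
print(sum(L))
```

59

j=1: 5>=4, unchanged → [4, 5, 3, 5, 8, 5]
j=2: 3<5, L[2] = 5+3 = 8 → [4, 5, 8, 5, 8, 5]
j=3: 5<8, L[3] = 8+3 = 11 → [4, 5, 8, 11, 8, 5]
j=4: 8<11, L[4] = 11+3 = 14 → [4, 5, 8, 11, 14, 5]
j=5: 5<14, L[5] = 14+3 = 17 → [4, 5, 8, 11, 14, 17]
sum = 59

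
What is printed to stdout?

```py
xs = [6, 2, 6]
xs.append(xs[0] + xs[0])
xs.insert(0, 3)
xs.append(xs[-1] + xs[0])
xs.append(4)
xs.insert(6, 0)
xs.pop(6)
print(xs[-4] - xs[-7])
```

3

append xs[0]+xs[0] = 6+6 = 12 → [6, 2, 6, 12]
insert 3 at 0 → [3, 6, 2, 6, 12]
append xs[-1]+xs[0] = 12+3 = 15 → [3, 6, 2, 6, 12, 15]
append 4 → [3, 6, 2, 6, 12, 15, 4]
insert 0 at 6 → [3, 6, 2, 6, 12, 15, 0, 4]
pop(6) removes 0 → [3, 6, 2, 6, 12, 15, 4]
xs[-4]-xs[-7] = 6-3 = 3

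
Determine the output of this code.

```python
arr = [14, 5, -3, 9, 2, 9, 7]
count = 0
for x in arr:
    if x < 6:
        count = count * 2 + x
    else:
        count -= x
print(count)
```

-130

x=14: not <6, count = 0-14 = -14
x=5: <6, count = (-14)*2+5 = -23
x=-3: <6, count = (-23)*2+(-3) = -49
x=9: not <6, count = (-49)-9 = -58
x=2: <6, count = (-58)*2+2 = -114
x=9: not <6, count = (-114)-9 = -123
x=7: not <6, count = (-123)-7 = -130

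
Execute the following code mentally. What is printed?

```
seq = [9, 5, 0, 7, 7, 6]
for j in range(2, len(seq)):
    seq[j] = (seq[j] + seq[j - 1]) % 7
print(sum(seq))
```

j=2: seq[2] = (0+5)%7 = 5 → [9, 5, 5, 7, 7, 6]
j=3: seq[3] = (7+5)%7 = 5 → [9, 5, 5, 5, 7, 6]
j=4: seq[4] = (7+5)%7 = 5 → [9, 5, 5, 5, 5, 6]
j=5: seq[5] = (6+5)%7 = 4 → [9, 5, 5, 5, 5, 4]
sum = 33

33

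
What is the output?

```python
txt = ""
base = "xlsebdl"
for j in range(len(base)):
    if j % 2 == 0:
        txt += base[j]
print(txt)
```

xsbl

j=0: add 'x' → 'x'
j=1: skip
j=2: add 's' → 'xs'
j=3: skip
j=4: add 'b' → 'xsb'
j=5: skip
j=6: add 'l' → 'xsbl'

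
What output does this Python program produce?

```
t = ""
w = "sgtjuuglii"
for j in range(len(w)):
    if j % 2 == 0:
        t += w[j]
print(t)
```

stugi

j=0: add 's' → 's'
j=1: skip
j=2: add 't' → 'st'
j=3: skip
j=4: add 'u' → 'stu'
j=5: skip
j=6: add 'g' → 'stug'
j=7: skip
j=8: add 'i' → 'stugi'
j=9: skip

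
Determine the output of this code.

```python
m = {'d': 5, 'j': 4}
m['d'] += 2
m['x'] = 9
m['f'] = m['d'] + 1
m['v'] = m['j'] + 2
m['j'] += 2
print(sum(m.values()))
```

m['d'] = 5+2 = 7 → {'d': 7, 'j': 4}
m['x'] = 9 → {'d': 7, 'j': 4, 'x': 9}
m['f'] = m['d']+1 = 8 → {'d': 7, 'j': 4, 'x': 9, 'f': 8}
m['v'] = m['j']+2 = 6 → {'d': 7, 'j': 4, 'x': 9, 'f': 8, 'v': 6}
m['j'] = 4+2 = 6 → {'d': 7, 'j': 6, 'x': 9, 'f': 8, 'v': 6}
sum of values = 36

36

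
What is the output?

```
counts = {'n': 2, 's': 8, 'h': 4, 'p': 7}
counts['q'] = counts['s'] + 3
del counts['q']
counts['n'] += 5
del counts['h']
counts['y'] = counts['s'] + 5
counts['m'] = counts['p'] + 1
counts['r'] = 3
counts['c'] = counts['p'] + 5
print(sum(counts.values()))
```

58

counts['q'] = counts['s']+3 = 11 → {'n': 2, 's': 8, 'h': 4, 'p': 7, 'q': 11}
del 'q' → {'n': 2, 's': 8, 'h': 4, 'p': 7}
counts['n'] = 2+5 = 7 → {'n': 7, 's': 8, 'h': 4, 'p': 7}
del 'h' → {'n': 7, 's': 8, 'p': 7}
counts['y'] = counts['s']+5 = 13 → {'n': 7, 's': 8, 'p': 7, 'y': 13}
counts['m'] = counts['p']+1 = 8 → {'n': 7, 's': 8, 'p': 7, 'y': 13, 'm': 8}
counts['r'] = 3 → {'n': 7, 's': 8, 'p': 7, 'y': 13, 'm': 8, 'r': 3}
counts['c'] = counts['p']+5 = 12 → {'n': 7, 's': 8, 'p': 7, 'y': 13, 'm': 8, 'r': 3, 'c': 12}
sum of values = 58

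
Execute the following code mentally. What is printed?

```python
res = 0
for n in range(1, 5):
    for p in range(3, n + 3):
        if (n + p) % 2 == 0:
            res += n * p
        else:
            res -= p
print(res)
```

60

n=1,p=3: even sum, res = 0+3 = 3
n=2,p=3: odd sum, res = 3-3 = 0
n=2,p=4: even sum, res = 0+8 = 8
n=3,p=3: even sum, res = 8+9 = 17
n=3,p=4: odd sum, res = 17-4 = 13
n=3,p=5: even sum, res = 13+15 = 28
n=4,p=3: odd sum, res = 28-3 = 25
n=4,p=4: even sum, res = 25+16 = 41
n=4,p=5: odd sum, res = 41-5 = 36
n=4,p=6: even sum, res = 36+24 = 60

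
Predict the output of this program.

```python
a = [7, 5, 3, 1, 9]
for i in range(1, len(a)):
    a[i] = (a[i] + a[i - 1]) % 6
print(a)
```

[7, 0, 3, 4, 1]

i=1: a[1] = (5+7)%6 = 0 → [7, 0, 3, 1, 9]
i=2: a[2] = (3+0)%6 = 3 → [7, 0, 3, 1, 9]
i=3: a[3] = (1+3)%6 = 4 → [7, 0, 3, 4, 9]
i=4: a[4] = (9+4)%6 = 1 → [7, 0, 3, 4, 1]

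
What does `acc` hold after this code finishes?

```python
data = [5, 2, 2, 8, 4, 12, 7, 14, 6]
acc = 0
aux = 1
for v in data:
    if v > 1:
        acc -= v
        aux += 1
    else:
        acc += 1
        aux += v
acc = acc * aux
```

v=5: >1, acc = 0-5 = -5; aux=2
v=2: >1, acc = (-5)-2 = -7; aux=3
v=2: >1, acc = (-7)-2 = -9; aux=4
v=8: >1, acc = (-9)-8 = -17; aux=5
v=4: >1, acc = (-17)-4 = -21; aux=6
v=12: >1, acc = (-21)-12 = -33; aux=7
v=7: >1, acc = (-33)-7 = -40; aux=8
v=14: >1, acc = (-40)-14 = -54; aux=9
v=6: >1, acc = (-54)-6 = -60; aux=10
acc*aux = (-60)*10 = -600

-600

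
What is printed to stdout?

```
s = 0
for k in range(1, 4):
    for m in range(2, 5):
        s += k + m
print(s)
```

45

k=1,m=2: s = 0+3 = 3
k=1,m=3: s = 3+4 = 7
k=1,m=4: s = 7+5 = 12
k=2,m=2: s = 12+4 = 16
k=2,m=3: s = 16+5 = 21
k=2,m=4: s = 21+6 = 27
k=3,m=2: s = 27+5 = 32
k=3,m=3: s = 32+6 = 38
k=3,m=4: s = 38+7 = 45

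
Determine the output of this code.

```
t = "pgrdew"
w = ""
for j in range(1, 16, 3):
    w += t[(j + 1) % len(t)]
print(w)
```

rwrwr

j=1: add t[2]='r' → 'r'
j=4: add t[5]='w' → 'rw'
j=7: add t[2]='r' → 'rwr'
j=10: add t[5]='w' → 'rwrw'
j=13: add t[2]='r' → 'rwrwr'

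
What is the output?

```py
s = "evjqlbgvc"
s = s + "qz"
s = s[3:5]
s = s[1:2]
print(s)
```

l

+ 'qz' → 'evjqlbgvcqz'
slice [3:5] → 'ql'
slice [1:2] → 'l'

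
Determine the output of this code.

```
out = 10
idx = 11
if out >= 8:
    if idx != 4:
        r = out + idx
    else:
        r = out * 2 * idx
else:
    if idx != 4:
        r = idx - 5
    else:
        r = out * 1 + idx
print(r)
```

21

out=10, idx=11
out >= 8 is True; idx != 4 is True
→ r = out + idx = 21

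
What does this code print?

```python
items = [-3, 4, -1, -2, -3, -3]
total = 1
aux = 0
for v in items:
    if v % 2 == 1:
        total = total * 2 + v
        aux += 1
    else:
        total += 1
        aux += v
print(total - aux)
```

v=-3: odd, total = 1*2+(-3) = -1; aux=1
v=4: not odd, total = (-1)+1 = 0; aux=5
v=-1: odd, total = 0*2+(-1) = -1; aux=6
v=-2: not odd, total = (-1)+1 = 0; aux=4
v=-3: odd, total = 0*2+(-3) = -3; aux=5
v=-3: odd, total = (-3)*2+(-3) = -9; aux=6
total-aux = (-9)-6 = -15

-15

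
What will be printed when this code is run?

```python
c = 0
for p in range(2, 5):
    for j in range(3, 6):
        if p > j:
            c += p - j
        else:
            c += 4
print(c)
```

33

p=2,j=3: not 2>3, c = 0+4 = 4
p=2,j=4: not 2>4, c = 4+4 = 8
p=2,j=5: not 2>5, c = 8+4 = 12
p=3,j=3: not 3>3, c = 12+4 = 16
p=3,j=4: not 3>4, c = 16+4 = 20
p=3,j=5: not 3>5, c = 20+4 = 24
p=4,j=3: 4>3, c = 24+1 = 25
p=4,j=4: not 4>4, c = 25+4 = 29
p=4,j=5: not 4>5, c = 29+4 = 33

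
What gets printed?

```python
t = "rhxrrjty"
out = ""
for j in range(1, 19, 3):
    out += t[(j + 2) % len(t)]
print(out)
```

rthryx

j=1: add t[3]='r' → 'r'
j=4: add t[6]='t' → 'rt'
j=7: add t[1]='h' → 'rth'
j=10: add t[4]='r' → 'rthr'
j=13: add t[7]='y' → 'rthry'
j=16: add t[2]='x' → 'rthryx'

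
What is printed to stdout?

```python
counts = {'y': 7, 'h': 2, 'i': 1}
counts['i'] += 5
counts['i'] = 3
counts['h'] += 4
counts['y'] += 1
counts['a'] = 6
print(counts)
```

{'y': 8, 'h': 6, 'i': 3, 'a': 6}

counts['i'] = 1+5 = 6 → {'y': 7, 'h': 2, 'i': 6}
counts['i'] = 3 → {'y': 7, 'h': 2, 'i': 3}
counts['h'] = 2+4 = 6 → {'y': 7, 'h': 6, 'i': 3}
counts['y'] = 7+1 = 8 → {'y': 8, 'h': 6, 'i': 3}
counts['a'] = 6 → {'y': 8, 'h': 6, 'i': 3, 'a': 6}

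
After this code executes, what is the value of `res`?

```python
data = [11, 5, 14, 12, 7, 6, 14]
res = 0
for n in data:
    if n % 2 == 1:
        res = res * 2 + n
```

n=11: odd, res = 0*2+11 = 11
n=5: odd, res = 11*2+5 = 27
n=14: not odd
n=12: not odd
n=7: odd, res = 27*2+7 = 61
n=6: not odd
n=14: not odd

61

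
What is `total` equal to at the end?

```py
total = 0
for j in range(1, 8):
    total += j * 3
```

j=1: total = 0+1*3 = 3
j=2: total = 3+2*3 = 9
j=3: total = 9+3*3 = 18
j=4: total = 18+4*3 = 30
j=5: total = 30+5*3 = 45
j=6: total = 45+6*3 = 63
j=7: total = 63+7*3 = 84

84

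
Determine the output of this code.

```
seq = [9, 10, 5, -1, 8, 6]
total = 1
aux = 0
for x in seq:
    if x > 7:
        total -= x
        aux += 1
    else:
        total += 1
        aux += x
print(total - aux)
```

x=9: >7, total = 1-9 = -8; aux=1
x=10: >7, total = (-8)-10 = -18; aux=2
x=5: not >7, total = (-18)+1 = -17; aux=7
x=-1: not >7, total = (-17)+1 = -16; aux=6
x=8: >7, total = (-16)-8 = -24; aux=7
x=6: not >7, total = (-24)+1 = -23; aux=13
total-aux = (-23)-13 = -36

-36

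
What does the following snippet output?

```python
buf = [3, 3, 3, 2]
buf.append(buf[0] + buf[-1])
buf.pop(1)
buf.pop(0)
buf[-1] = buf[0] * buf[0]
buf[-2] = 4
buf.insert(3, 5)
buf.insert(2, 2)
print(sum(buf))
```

23

append buf[0]+buf[-1] = 3+2 = 5 → [3, 3, 3, 2, 5]
pop(1) removes 3 → [3, 3, 2, 5]
pop(0) removes 3 → [3, 2, 5]
buf[-1] = buf[0]*buf[0] = 3*3 = 9 → [3, 2, 9]
buf[-2] = 4 → [3, 4, 9]
insert 5 at 3 → [3, 4, 9, 5]
insert 2 at 2 → [3, 4, 2, 9, 5]
sum = 23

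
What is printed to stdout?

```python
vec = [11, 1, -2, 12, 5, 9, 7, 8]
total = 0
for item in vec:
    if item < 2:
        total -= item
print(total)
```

item=11: not <2
item=1: <2, total = 0-1 = -1
item=-2: <2, total = (-1)-(-2) = 1
item=12: not <2
item=5: not <2
item=9: not <2
item=7: not <2
item=8: not <2

1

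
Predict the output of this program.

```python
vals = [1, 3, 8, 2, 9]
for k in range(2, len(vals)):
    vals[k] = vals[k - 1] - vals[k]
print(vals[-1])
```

k=2: vals[2] = 3-8 = -5 → [1, 3, -5, 2, 9]
k=3: vals[3] = (-5)-2 = -7 → [1, 3, -5, -7, 9]
k=4: vals[4] = (-7)-9 = -16 → [1, 3, -5, -7, -16]

-16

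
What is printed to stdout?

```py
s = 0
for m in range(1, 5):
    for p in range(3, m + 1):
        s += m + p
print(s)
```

m=3,p=3: s = 0+6 = 6
m=4,p=3: s = 6+7 = 13
m=4,p=4: s = 13+8 = 21

21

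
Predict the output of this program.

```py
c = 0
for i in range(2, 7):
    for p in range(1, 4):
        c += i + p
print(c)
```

i=2,p=1: c = 0+3 = 3
i=2,p=2: c = 3+4 = 7
i=2,p=3: c = 7+5 = 12
i=3,p=1: c = 12+4 = 16
i=3,p=2: c = 16+5 = 21
i=3,p=3: c = 21+6 = 27
i=4,p=1: c = 27+5 = 32
i=4,p=2: c = 32+6 = 38
i=4,p=3: c = 38+7 = 45
i=5,p=1: c = 45+6 = 51
i=5,p=2: c = 51+7 = 58
i=5,p=3: c = 58+8 = 66
i=6,p=1: c = 66+7 = 73
i=6,p=2: c = 73+8 = 81
i=6,p=3: c = 81+9 = 90

90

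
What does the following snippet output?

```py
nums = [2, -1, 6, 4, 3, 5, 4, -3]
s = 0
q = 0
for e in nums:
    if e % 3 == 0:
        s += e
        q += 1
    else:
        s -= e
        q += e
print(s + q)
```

9

e=2: not %3==0, s = 0-2 = -2; q=2
e=-1: not %3==0, s = (-2)-(-1) = -1; q=1
e=6: %3==0, s = (-1)+6 = 5; q=2
e=4: not %3==0, s = 5-4 = 1; q=6
e=3: %3==0, s = 1+3 = 4; q=7
e=5: not %3==0, s = 4-5 = -1; q=12
e=4: not %3==0, s = (-1)-4 = -5; q=16
e=-3: %3==0, s = (-5)+(-3) = -8; q=17
s+q = (-8)+17 = 9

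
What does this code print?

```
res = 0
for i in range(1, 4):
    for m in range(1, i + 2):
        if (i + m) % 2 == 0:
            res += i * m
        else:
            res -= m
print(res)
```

5

i=1,m=1: even sum, res = 0+1 = 1
i=1,m=2: odd sum, res = 1-2 = -1
i=2,m=1: odd sum, res = (-1)-1 = -2
i=2,m=2: even sum, res = (-2)+4 = 2
i=2,m=3: odd sum, res = 2-3 = -1
i=3,m=1: even sum, res = (-1)+3 = 2
i=3,m=2: odd sum, res = 2-2 = 0
i=3,m=3: even sum, res = 0+9 = 9
i=3,m=4: odd sum, res = 9-4 = 5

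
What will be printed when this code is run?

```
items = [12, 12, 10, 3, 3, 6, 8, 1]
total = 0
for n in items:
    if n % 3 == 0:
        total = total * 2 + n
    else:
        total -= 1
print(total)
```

302

n=12: %3==0, total = 0*2+12 = 12
n=12: %3==0, total = 12*2+12 = 36
n=10: not %3==0, total = 36-1 = 35
n=3: %3==0, total = 35*2+3 = 73
n=3: %3==0, total = 73*2+3 = 149
n=6: %3==0, total = 149*2+6 = 304
n=8: not %3==0, total = 304-1 = 303
n=1: not %3==0, total = 303-1 = 302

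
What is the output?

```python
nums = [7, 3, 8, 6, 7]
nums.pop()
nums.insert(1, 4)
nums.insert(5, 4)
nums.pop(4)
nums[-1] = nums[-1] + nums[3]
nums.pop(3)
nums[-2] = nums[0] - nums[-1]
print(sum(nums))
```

18

pop() removes 7 → [7, 3, 8, 6]
insert 4 at 1 → [7, 4, 3, 8, 6]
insert 4 at 5 → [7, 4, 3, 8, 6, 4]
pop(4) removes 6 → [7, 4, 3, 8, 4]
nums[-1] = nums[-1]+nums[3] = 4+8 = 12 → [7, 4, 3, 8, 12]
pop(3) removes 8 → [7, 4, 3, 12]
nums[-2] = nums[0]-nums[-1] = 7-12 = -5 → [7, 4, -5, 12]
sum = 18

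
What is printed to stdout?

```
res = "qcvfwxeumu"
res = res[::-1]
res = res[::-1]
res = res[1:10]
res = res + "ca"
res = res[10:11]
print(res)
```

a

reverse → 'umuexwfvcq'
reverse → 'qcvfwxeumu'
slice [1:10] → 'cvfwxeumu'
+ 'ca' → 'cvfwxeumuca'
slice [10:11] → 'a'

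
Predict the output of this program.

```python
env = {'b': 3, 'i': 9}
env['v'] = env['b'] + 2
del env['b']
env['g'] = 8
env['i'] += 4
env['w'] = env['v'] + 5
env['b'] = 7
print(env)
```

env['v'] = env['b']+2 = 5 → {'b': 3, 'i': 9, 'v': 5}
del 'b' → {'i': 9, 'v': 5}
env['g'] = 8 → {'i': 9, 'v': 5, 'g': 8}
env['i'] = 9+4 = 13 → {'i': 13, 'v': 5, 'g': 8}
env['w'] = env['v']+5 = 10 → {'i': 13, 'v': 5, 'g': 8, 'w': 10}
env['b'] = 7 → {'i': 13, 'v': 5, 'g': 8, 'w': 10, 'b': 7}

{'i': 13, 'v': 5, 'g': 8, 'w': 10, 'b': 7}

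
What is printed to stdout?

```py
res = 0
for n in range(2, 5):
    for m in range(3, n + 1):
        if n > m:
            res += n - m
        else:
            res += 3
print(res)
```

n=3,m=3: not 3>3, res = 0+3 = 3
n=4,m=3: 4>3, res = 3+1 = 4
n=4,m=4: not 4>4, res = 4+3 = 7

7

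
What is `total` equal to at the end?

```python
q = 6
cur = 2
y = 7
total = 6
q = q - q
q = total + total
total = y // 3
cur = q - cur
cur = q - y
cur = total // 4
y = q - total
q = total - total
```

2

q = 6-6 = 0
q = 6+6 = 12
total = 7//3 = 2
cur = 12-2 = 10
cur = 12-7 = 5
cur = 2//4 = 0
y = 12-2 = 10
q = 2-2 = 0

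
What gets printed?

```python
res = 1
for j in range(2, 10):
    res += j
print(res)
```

45

j=2: res = 1+2 = 3
j=3: res = 3+3 = 6
j=4: res = 6+4 = 10
j=5: res = 10+5 = 15
j=6: res = 15+6 = 21
j=7: res = 21+7 = 28
j=8: res = 28+8 = 36
j=9: res = 36+9 = 45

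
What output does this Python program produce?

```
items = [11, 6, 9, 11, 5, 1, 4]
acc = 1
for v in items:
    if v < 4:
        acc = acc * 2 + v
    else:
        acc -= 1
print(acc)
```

-8

v=11: not <4, acc = 1-1 = 0
v=6: not <4, acc = 0-1 = -1
v=9: not <4, acc = (-1)-1 = -2
v=11: not <4, acc = (-2)-1 = -3
v=5: not <4, acc = (-3)-1 = -4
v=1: <4, acc = (-4)*2+1 = -7
v=4: not <4, acc = (-7)-1 = -8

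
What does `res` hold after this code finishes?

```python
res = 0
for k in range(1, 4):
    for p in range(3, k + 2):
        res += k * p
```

k=2,p=3: res = 0+6 = 6
k=3,p=3: res = 6+9 = 15
k=3,p=4: res = 15+12 = 27

27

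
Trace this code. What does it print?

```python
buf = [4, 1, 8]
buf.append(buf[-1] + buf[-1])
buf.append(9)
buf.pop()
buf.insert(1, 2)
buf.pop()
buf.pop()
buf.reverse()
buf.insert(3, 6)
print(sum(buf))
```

append buf[-1]+buf[-1] = 8+8 = 16 → [4, 1, 8, 16]
append 9 → [4, 1, 8, 16, 9]
pop() removes 9 → [4, 1, 8, 16]
insert 2 at 1 → [4, 2, 1, 8, 16]
pop() removes 16 → [4, 2, 1, 8]
pop() removes 8 → [4, 2, 1]
reverse → [1, 2, 4]
insert 6 at 3 → [1, 2, 4, 6]
sum = 13

13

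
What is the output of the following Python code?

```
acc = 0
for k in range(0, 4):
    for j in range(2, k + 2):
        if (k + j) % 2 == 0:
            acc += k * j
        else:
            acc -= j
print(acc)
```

2

k=1,j=2: odd sum, acc = 0-2 = -2
k=2,j=2: even sum, acc = (-2)+4 = 2
k=2,j=3: odd sum, acc = 2-3 = -1
k=3,j=2: odd sum, acc = (-1)-2 = -3
k=3,j=3: even sum, acc = (-3)+9 = 6
k=3,j=4: odd sum, acc = 6-4 = 2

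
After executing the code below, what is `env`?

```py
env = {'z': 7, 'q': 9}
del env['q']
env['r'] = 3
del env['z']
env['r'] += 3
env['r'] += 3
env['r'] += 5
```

del 'q' → {'z': 7}
env['r'] = 3 → {'z': 7, 'r': 3}
del 'z' → {'r': 3}
env['r'] = 3+3 = 6 → {'r': 6}
env['r'] = 6+3 = 9 → {'r': 9}
env['r'] = 9+5 = 14 → {'r': 14}

{'r': 14}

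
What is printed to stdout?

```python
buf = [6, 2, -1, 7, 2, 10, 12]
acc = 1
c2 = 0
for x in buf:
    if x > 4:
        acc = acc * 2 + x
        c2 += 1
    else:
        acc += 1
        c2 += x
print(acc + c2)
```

x=6: >4, acc = 1*2+6 = 8; c2=1
x=2: not >4, acc = 8+1 = 9; c2=3
x=-1: not >4, acc = 9+1 = 10; c2=2
x=7: >4, acc = 10*2+7 = 27; c2=3
x=2: not >4, acc = 27+1 = 28; c2=5
x=10: >4, acc = 28*2+10 = 66; c2=6
x=12: >4, acc = 66*2+12 = 144; c2=7
acc+c2 = 144+7 = 151

151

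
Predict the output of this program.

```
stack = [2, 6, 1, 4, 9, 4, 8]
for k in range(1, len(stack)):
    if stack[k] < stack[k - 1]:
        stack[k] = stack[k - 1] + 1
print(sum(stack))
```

53

k=1: 6>=2, unchanged → [2, 6, 1, 4, 9, 4, 8]
k=2: 1<6, stack[2] = 6+1 = 7 → [2, 6, 7, 4, 9, 4, 8]
k=3: 4<7, stack[3] = 7+1 = 8 → [2, 6, 7, 8, 9, 4, 8]
k=4: 9>=8, unchanged → [2, 6, 7, 8, 9, 4, 8]
k=5: 4<9, stack[5] = 9+1 = 10 → [2, 6, 7, 8, 9, 10, 8]
k=6: 8<10, stack[6] = 10+1 = 11 → [2, 6, 7, 8, 9, 10, 11]
sum = 53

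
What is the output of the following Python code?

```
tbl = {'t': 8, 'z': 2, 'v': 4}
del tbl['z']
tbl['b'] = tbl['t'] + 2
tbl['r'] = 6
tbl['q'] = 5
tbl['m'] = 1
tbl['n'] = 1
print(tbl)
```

del 'z' → {'t': 8, 'v': 4}
tbl['b'] = tbl['t']+2 = 10 → {'t': 8, 'v': 4, 'b': 10}
tbl['r'] = 6 → {'t': 8, 'v': 4, 'b': 10, 'r': 6}
tbl['q'] = 5 → {'t': 8, 'v': 4, 'b': 10, 'r': 6, 'q': 5}
tbl['m'] = 1 → {'t': 8, 'v': 4, 'b': 10, 'r': 6, 'q': 5, 'm': 1}
tbl['n'] = 1 → {'t': 8, 'v': 4, 'b': 10, 'r': 6, 'q': 5, 'm': 1, 'n': 1}

{'t': 8, 'v': 4, 'b': 10, 'r': 6, 'q': 5, 'm': 1, 'n': 1}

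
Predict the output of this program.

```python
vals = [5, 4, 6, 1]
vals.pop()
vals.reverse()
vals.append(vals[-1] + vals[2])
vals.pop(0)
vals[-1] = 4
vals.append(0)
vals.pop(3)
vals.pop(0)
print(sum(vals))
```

9

pop() removes 1 → [5, 4, 6]
reverse → [6, 4, 5]
append vals[-1]+vals[2] = 5+5 = 10 → [6, 4, 5, 10]
pop(0) removes 6 → [4, 5, 10]
vals[-1] = 4 → [4, 5, 4]
append 0 → [4, 5, 4, 0]
pop(3) removes 0 → [4, 5, 4]
pop(0) removes 4 → [5, 4]
sum = 9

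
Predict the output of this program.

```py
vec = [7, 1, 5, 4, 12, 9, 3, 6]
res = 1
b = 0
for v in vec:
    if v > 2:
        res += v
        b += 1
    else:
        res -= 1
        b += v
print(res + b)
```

54

v=7: >2, res = 1+7 = 8; b=1
v=1: not >2, res = 8-1 = 7; b=2
v=5: >2, res = 7+5 = 12; b=3
v=4: >2, res = 12+4 = 16; b=4
v=12: >2, res = 16+12 = 28; b=5
v=9: >2, res = 28+9 = 37; b=6
v=3: >2, res = 37+3 = 40; b=7
v=6: >2, res = 40+6 = 46; b=8
res+b = 46+8 = 54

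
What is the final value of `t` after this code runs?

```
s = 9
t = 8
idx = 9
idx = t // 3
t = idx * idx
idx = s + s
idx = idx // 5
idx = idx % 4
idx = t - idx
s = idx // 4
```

4

idx = 8//3 = 2
t = 2*2 = 4
idx = 9+9 = 18
idx = 18//5 = 3
idx = 3%4 = 3
idx = 4-3 = 1
s = 1//4 = 0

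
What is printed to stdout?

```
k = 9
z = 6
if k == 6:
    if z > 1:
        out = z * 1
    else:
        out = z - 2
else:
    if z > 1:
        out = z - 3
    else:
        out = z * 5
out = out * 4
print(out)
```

k=9, z=6
k == 6 is False; z > 1 is True
→ out = z - 3 = 3
out = 3*4 = 12

12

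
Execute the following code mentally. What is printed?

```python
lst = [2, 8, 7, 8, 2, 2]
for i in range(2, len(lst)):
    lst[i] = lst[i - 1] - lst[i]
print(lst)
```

[2, 8, 1, -7, -9, -11]

i=2: lst[2] = 8-7 = 1 → [2, 8, 1, 8, 2, 2]
i=3: lst[3] = 1-8 = -7 → [2, 8, 1, -7, 2, 2]
i=4: lst[4] = (-7)-2 = -9 → [2, 8, 1, -7, -9, 2]
i=5: lst[5] = (-9)-2 = -11 → [2, 8, 1, -7, -9, -11]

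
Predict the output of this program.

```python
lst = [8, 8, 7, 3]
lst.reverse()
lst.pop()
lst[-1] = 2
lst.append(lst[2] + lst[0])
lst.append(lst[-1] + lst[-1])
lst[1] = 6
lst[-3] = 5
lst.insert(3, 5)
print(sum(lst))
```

34

reverse → [3, 7, 8, 8]
pop() removes 8 → [3, 7, 8]
lst[-1] = 2 → [3, 7, 2]
append lst[2]+lst[0] = 2+3 = 5 → [3, 7, 2, 5]
append lst[-1]+lst[-1] = 5+5 = 10 → [3, 7, 2, 5, 10]
lst[1] = 6 → [3, 6, 2, 5, 10]
lst[-3] = 5 → [3, 6, 5, 5, 10]
insert 5 at 3 → [3, 6, 5, 5, 5, 10]
sum = 34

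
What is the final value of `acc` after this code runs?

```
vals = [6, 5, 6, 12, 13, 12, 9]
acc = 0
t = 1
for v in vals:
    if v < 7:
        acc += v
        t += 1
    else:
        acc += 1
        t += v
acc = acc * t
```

v=6: <7, acc = 0+6 = 6; t=2
v=5: <7, acc = 6+5 = 11; t=3
v=6: <7, acc = 11+6 = 17; t=4
v=12: not <7, acc = 17+1 = 18; t=16
v=13: not <7, acc = 18+1 = 19; t=29
v=12: not <7, acc = 19+1 = 20; t=41
v=9: not <7, acc = 20+1 = 21; t=50
acc*t = 21*50 = 1050

1050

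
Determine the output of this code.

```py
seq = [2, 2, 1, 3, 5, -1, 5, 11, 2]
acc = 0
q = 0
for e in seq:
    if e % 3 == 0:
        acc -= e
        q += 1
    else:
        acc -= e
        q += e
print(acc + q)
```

-2

e=2: not %3==0, acc = 0-2 = -2; q=2
e=2: not %3==0, acc = (-2)-2 = -4; q=4
e=1: not %3==0, acc = (-4)-1 = -5; q=5
e=3: %3==0, acc = (-5)-3 = -8; q=6
e=5: not %3==0, acc = (-8)-5 = -13; q=11
e=-1: not %3==0, acc = (-13)-(-1) = -12; q=10
e=5: not %3==0, acc = (-12)-5 = -17; q=15
e=11: not %3==0, acc = (-17)-11 = -28; q=26
e=2: not %3==0, acc = (-28)-2 = -30; q=28
acc+q = (-30)+28 = -2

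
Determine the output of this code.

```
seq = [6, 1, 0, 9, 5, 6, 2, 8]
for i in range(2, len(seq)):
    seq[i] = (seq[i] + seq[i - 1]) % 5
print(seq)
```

[6, 1, 1, 0, 0, 1, 3, 1]

i=2: seq[2] = (0+1)%5 = 1 → [6, 1, 1, 9, 5, 6, 2, 8]
i=3: seq[3] = (9+1)%5 = 0 → [6, 1, 1, 0, 5, 6, 2, 8]
i=4: seq[4] = (5+0)%5 = 0 → [6, 1, 1, 0, 0, 6, 2, 8]
i=5: seq[5] = (6+0)%5 = 1 → [6, 1, 1, 0, 0, 1, 2, 8]
i=6: seq[6] = (2+1)%5 = 3 → [6, 1, 1, 0, 0, 1, 3, 8]
i=7: seq[7] = (8+3)%5 = 1 → [6, 1, 1, 0, 0, 1, 3, 1]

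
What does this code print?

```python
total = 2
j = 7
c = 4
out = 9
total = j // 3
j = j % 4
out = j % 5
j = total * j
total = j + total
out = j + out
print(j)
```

total = 7//3 = 2
j = 7%4 = 3
out = 3%5 = 3
j = 2*3 = 6
total = 6+2 = 8
out = 6+3 = 9

6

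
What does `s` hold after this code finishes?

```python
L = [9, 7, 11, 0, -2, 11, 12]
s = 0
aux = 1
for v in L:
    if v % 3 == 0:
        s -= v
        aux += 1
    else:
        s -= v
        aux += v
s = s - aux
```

-79

v=9: %3==0, s = 0-9 = -9; aux=2
v=7: not %3==0, s = (-9)-7 = -16; aux=9
v=11: not %3==0, s = (-16)-11 = -27; aux=20
v=0: %3==0, s = (-27)-0 = -27; aux=21
v=-2: not %3==0, s = (-27)-(-2) = -25; aux=19
v=11: not %3==0, s = (-25)-11 = -36; aux=30
v=12: %3==0, s = (-36)-12 = -48; aux=31
s-aux = (-48)-31 = -79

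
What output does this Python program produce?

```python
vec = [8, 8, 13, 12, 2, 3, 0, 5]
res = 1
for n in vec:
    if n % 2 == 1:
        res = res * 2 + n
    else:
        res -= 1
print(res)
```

45

n=8: not odd, res = 1-1 = 0
n=8: not odd, res = 0-1 = -1
n=13: odd, res = (-1)*2+13 = 11
n=12: not odd, res = 11-1 = 10
n=2: not odd, res = 10-1 = 9
n=3: odd, res = 9*2+3 = 21
n=0: not odd, res = 21-1 = 20
n=5: odd, res = 20*2+5 = 45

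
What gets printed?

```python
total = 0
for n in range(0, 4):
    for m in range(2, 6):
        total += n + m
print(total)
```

n=0,m=2: total = 0+2 = 2
n=0,m=3: total = 2+3 = 5
n=0,m=4: total = 5+4 = 9
n=0,m=5: total = 9+5 = 14
n=1,m=2: total = 14+3 = 17
n=1,m=3: total = 17+4 = 21
n=1,m=4: total = 21+5 = 26
n=1,m=5: total = 26+6 = 32
n=2,m=2: total = 32+4 = 36
n=2,m=3: total = 36+5 = 41
n=2,m=4: total = 41+6 = 47
n=2,m=5: total = 47+7 = 54
n=3,m=2: total = 54+5 = 59
n=3,m=3: total = 59+6 = 65
n=3,m=4: total = 65+7 = 72
n=3,m=5: total = 72+8 = 80

80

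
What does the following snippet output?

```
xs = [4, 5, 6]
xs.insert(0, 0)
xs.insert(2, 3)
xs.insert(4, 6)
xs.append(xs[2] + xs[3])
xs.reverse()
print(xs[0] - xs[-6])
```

2

insert 0 at 0 → [0, 4, 5, 6]
insert 3 at 2 → [0, 4, 3, 5, 6]
insert 6 at 4 → [0, 4, 3, 5, 6, 6]
append xs[2]+xs[3] = 3+5 = 8 → [0, 4, 3, 5, 6, 6, 8]
reverse → [8, 6, 6, 5, 3, 4, 0]
xs[0]-xs[-6] = 8-6 = 2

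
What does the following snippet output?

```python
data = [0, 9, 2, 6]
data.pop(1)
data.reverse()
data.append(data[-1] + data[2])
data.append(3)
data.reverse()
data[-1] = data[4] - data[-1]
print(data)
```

[3, 0, 0, 2, 0]

pop(1) removes 9 → [0, 2, 6]
reverse → [6, 2, 0]
append data[-1]+data[2] = 0+0 = 0 → [6, 2, 0, 0]
append 3 → [6, 2, 0, 0, 3]
reverse → [3, 0, 0, 2, 6]
data[-1] = data[4]-data[-1] = 6-6 = 0 → [3, 0, 0, 2, 0]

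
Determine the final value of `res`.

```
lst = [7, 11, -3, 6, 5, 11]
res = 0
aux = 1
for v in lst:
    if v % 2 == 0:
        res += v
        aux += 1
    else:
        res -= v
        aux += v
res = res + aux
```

v=7: not even, res = 0-7 = -7; aux=8
v=11: not even, res = (-7)-11 = -18; aux=19
v=-3: not even, res = (-18)-(-3) = -15; aux=16
v=6: even, res = (-15)+6 = -9; aux=17
v=5: not even, res = (-9)-5 = -14; aux=22
v=11: not even, res = (-14)-11 = -25; aux=33
res+aux = (-25)+33 = 8

8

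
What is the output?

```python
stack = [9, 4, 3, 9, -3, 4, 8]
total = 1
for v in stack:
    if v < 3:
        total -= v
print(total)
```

v=9: not <3
v=4: not <3
v=3: not <3
v=9: not <3
v=-3: <3, total = 1-(-3) = 4
v=4: not <3
v=8: not <3

4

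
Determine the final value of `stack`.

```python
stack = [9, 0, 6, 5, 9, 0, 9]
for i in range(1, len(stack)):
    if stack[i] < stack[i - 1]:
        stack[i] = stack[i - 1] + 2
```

i=1: 0<9, stack[1] = 9+2 = 11 → [9, 11, 6, 5, 9, 0, 9]
i=2: 6<11, stack[2] = 11+2 = 13 → [9, 11, 13, 5, 9, 0, 9]
i=3: 5<13, stack[3] = 13+2 = 15 → [9, 11, 13, 15, 9, 0, 9]
i=4: 9<15, stack[4] = 15+2 = 17 → [9, 11, 13, 15, 17, 0, 9]
i=5: 0<17, stack[5] = 17+2 = 19 → [9, 11, 13, 15, 17, 19, 9]
i=6: 9<19, stack[6] = 19+2 = 21 → [9, 11, 13, 15, 17, 19, 21]

[9, 11, 13, 15, 17, 19, 21]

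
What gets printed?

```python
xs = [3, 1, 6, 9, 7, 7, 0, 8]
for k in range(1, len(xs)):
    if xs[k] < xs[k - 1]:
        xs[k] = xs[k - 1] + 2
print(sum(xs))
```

k=1: 1<3, xs[1] = 3+2 = 5 → [3, 5, 6, 9, 7, 7, 0, 8]
k=2: 6>=5, unchanged → [3, 5, 6, 9, 7, 7, 0, 8]
k=3: 9>=6, unchanged → [3, 5, 6, 9, 7, 7, 0, 8]
k=4: 7<9, xs[4] = 9+2 = 11 → [3, 5, 6, 9, 11, 7, 0, 8]
k=5: 7<11, xs[5] = 11+2 = 13 → [3, 5, 6, 9, 11, 13, 0, 8]
k=6: 0<13, xs[6] = 13+2 = 15 → [3, 5, 6, 9, 11, 13, 15, 8]
k=7: 8<15, xs[7] = 15+2 = 17 → [3, 5, 6, 9, 11, 13, 15, 17]
sum = 79

79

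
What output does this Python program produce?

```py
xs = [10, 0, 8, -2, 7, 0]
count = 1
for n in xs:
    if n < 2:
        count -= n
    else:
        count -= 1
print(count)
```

0

n=10: not <2, count = 1-1 = 0
n=0: <2, count = 0-0 = 0
n=8: not <2, count = 0-1 = -1
n=-2: <2, count = (-1)-(-2) = 1
n=7: not <2, count = 1-1 = 0
n=0: <2, count = 0-0 = 0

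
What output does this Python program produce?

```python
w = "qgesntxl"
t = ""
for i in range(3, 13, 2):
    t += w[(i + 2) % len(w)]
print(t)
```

i=3: add w[5]='t' → 't'
i=5: add w[7]='l' → 'tl'
i=7: add w[1]='g' → 'tlg'
i=9: add w[3]='s' → 'tlgs'
i=11: add w[5]='t' → 'tlgst'

tlgst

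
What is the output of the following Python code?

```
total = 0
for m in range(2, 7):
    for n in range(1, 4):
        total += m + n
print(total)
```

m=2,n=1: total = 0+3 = 3
m=2,n=2: total = 3+4 = 7
m=2,n=3: total = 7+5 = 12
m=3,n=1: total = 12+4 = 16
m=3,n=2: total = 16+5 = 21
m=3,n=3: total = 21+6 = 27
m=4,n=1: total = 27+5 = 32
m=4,n=2: total = 32+6 = 38
m=4,n=3: total = 38+7 = 45
m=5,n=1: total = 45+6 = 51
m=5,n=2: total = 51+7 = 58
m=5,n=3: total = 58+8 = 66
m=6,n=1: total = 66+7 = 73
m=6,n=2: total = 73+8 = 81
m=6,n=3: total = 81+9 = 90

90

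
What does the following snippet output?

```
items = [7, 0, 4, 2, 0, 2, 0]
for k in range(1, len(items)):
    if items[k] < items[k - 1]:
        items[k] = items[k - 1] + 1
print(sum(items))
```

k=1: 0<7, items[1] = 7+1 = 8 → [7, 8, 4, 2, 0, 2, 0]
k=2: 4<8, items[2] = 8+1 = 9 → [7, 8, 9, 2, 0, 2, 0]
k=3: 2<9, items[3] = 9+1 = 10 → [7, 8, 9, 10, 0, 2, 0]
k=4: 0<10, items[4] = 10+1 = 11 → [7, 8, 9, 10, 11, 2, 0]
k=5: 2<11, items[5] = 11+1 = 12 → [7, 8, 9, 10, 11, 12, 0]
k=6: 0<12, items[6] = 12+1 = 13 → [7, 8, 9, 10, 11, 12, 13]
sum = 70

70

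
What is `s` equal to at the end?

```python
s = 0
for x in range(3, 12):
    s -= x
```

-63

x=3: s = 0-3 = -3
x=4: s = (-3)-4 = -7
x=5: s = (-7)-5 = -12
x=6: s = (-12)-6 = -18
x=7: s = (-18)-7 = -25
x=8: s = (-25)-8 = -33
x=9: s = (-33)-9 = -42
x=10: s = (-42)-10 = -52
x=11: s = (-52)-11 = -63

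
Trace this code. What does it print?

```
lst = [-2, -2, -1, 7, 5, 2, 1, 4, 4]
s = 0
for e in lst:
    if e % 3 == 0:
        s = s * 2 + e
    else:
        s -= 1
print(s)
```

e=-2: not %3==0, s = 0-1 = -1
e=-2: not %3==0, s = (-1)-1 = -2
e=-1: not %3==0, s = (-2)-1 = -3
e=7: not %3==0, s = (-3)-1 = -4
e=5: not %3==0, s = (-4)-1 = -5
e=2: not %3==0, s = (-5)-1 = -6
e=1: not %3==0, s = (-6)-1 = -7
e=4: not %3==0, s = (-7)-1 = -8
e=4: not %3==0, s = (-8)-1 = -9

-9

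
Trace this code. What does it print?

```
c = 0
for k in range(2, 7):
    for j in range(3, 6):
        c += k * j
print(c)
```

240

k=2,j=3: c = 0+6 = 6
k=2,j=4: c = 6+8 = 14
k=2,j=5: c = 14+10 = 24
k=3,j=3: c = 24+9 = 33
k=3,j=4: c = 33+12 = 45
k=3,j=5: c = 45+15 = 60
k=4,j=3: c = 60+12 = 72
k=4,j=4: c = 72+16 = 88
k=4,j=5: c = 88+20 = 108
k=5,j=3: c = 108+15 = 123
k=5,j=4: c = 123+20 = 143
k=5,j=5: c = 143+25 = 168
k=6,j=3: c = 168+18 = 186
k=6,j=4: c = 186+24 = 210
k=6,j=5: c = 210+30 = 240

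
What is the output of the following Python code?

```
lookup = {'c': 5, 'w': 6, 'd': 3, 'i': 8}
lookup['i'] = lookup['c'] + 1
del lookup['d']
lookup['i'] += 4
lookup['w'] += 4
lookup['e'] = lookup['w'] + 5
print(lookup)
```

lookup['i'] = lookup['c']+1 = 6 → {'c': 5, 'w': 6, 'd': 3, 'i': 6}
del 'd' → {'c': 5, 'w': 6, 'i': 6}
lookup['i'] = 6+4 = 10 → {'c': 5, 'w': 6, 'i': 10}
lookup['w'] = 6+4 = 10 → {'c': 5, 'w': 10, 'i': 10}
lookup['e'] = lookup['w']+5 = 15 → {'c': 5, 'w': 10, 'i': 10, 'e': 15}

{'c': 5, 'w': 10, 'i': 10, 'e': 15}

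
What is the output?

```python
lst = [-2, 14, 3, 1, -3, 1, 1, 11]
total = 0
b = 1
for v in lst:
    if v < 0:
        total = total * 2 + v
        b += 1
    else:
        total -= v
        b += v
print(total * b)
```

-1904

v=-2: <0, total = 0*2+(-2) = -2; b=2
v=14: not <0, total = (-2)-14 = -16; b=16
v=3: not <0, total = (-16)-3 = -19; b=19
v=1: not <0, total = (-19)-1 = -20; b=20
v=-3: <0, total = (-20)*2+(-3) = -43; b=21
v=1: not <0, total = (-43)-1 = -44; b=22
v=1: not <0, total = (-44)-1 = -45; b=23
v=11: not <0, total = (-45)-11 = -56; b=34
total*b = (-56)*34 = -1904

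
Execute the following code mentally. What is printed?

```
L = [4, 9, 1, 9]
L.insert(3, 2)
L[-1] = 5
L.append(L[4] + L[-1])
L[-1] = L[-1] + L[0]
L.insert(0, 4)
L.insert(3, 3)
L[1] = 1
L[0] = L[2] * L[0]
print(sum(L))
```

insert 2 at 3 → [4, 9, 1, 2, 9]
L[-1] = 5 → [4, 9, 1, 2, 5]
append L[4]+L[-1] = 5+5 = 10 → [4, 9, 1, 2, 5, 10]
L[-1] = L[-1]+L[0] = 10+4 = 14 → [4, 9, 1, 2, 5, 14]
insert 4 at 0 → [4, 4, 9, 1, 2, 5, 14]
insert 3 at 3 → [4, 4, 9, 3, 1, 2, 5, 14]
L[1] = 1 → [4, 1, 9, 3, 1, 2, 5, 14]
L[0] = L[2]*L[0] = 9*4 = 36 → [36, 1, 9, 3, 1, 2, 5, 14]
sum = 71

71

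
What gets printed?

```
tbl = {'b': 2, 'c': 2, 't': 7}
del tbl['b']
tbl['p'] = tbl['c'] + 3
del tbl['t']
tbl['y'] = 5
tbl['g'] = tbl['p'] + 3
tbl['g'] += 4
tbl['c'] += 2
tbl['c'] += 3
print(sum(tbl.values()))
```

29

del 'b' → {'c': 2, 't': 7}
tbl['p'] = tbl['c']+3 = 5 → {'c': 2, 't': 7, 'p': 5}
del 't' → {'c': 2, 'p': 5}
tbl['y'] = 5 → {'c': 2, 'p': 5, 'y': 5}
tbl['g'] = tbl['p']+3 = 8 → {'c': 2, 'p': 5, 'y': 5, 'g': 8}
tbl['g'] = 8+4 = 12 → {'c': 2, 'p': 5, 'y': 5, 'g': 12}
tbl['c'] = 2+2 = 4 → {'c': 4, 'p': 5, 'y': 5, 'g': 12}
tbl['c'] = 4+3 = 7 → {'c': 7, 'p': 5, 'y': 5, 'g': 12}
sum of values = 29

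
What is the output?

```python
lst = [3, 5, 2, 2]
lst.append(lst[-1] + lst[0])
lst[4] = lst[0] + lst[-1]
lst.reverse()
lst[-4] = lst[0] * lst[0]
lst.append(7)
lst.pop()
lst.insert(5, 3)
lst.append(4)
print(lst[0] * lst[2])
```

append lst[-1]+lst[0] = 2+3 = 5 → [3, 5, 2, 2, 5]
lst[4] = lst[0]+lst[-1] = 3+5 = 8 → [3, 5, 2, 2, 8]
reverse → [8, 2, 2, 5, 3]
lst[-4] = lst[0]*lst[0] = 8*8 = 64 → [8, 64, 2, 5, 3]
append 7 → [8, 64, 2, 5, 3, 7]
pop() removes 7 → [8, 64, 2, 5, 3]
insert 3 at 5 → [8, 64, 2, 5, 3, 3]
append 4 → [8, 64, 2, 5, 3, 3, 4]
lst[0]*lst[2] = 8*2 = 16

16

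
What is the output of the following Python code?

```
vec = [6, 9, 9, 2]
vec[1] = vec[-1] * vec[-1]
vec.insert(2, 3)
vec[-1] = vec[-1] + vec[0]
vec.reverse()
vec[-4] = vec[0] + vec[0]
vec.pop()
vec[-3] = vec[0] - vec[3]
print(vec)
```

vec[1] = vec[-1]*vec[-1] = 2*2 = 4 → [6, 4, 9, 2]
insert 3 at 2 → [6, 4, 3, 9, 2]
vec[-1] = vec[-1]+vec[0] = 2+6 = 8 → [6, 4, 3, 9, 8]
reverse → [8, 9, 3, 4, 6]
vec[-4] = vec[0]+vec[0] = 8+8 = 16 → [8, 16, 3, 4, 6]
pop() removes 6 → [8, 16, 3, 4]
vec[-3] = vec[0]-vec[3] = 8-4 = 4 → [8, 4, 3, 4]

[8, 4, 3, 4]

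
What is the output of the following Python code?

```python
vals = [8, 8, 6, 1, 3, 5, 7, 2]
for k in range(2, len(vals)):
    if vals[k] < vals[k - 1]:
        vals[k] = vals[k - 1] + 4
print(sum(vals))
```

k=2: 6<8, vals[2] = 8+4 = 12 → [8, 8, 12, 1, 3, 5, 7, 2]
k=3: 1<12, vals[3] = 12+4 = 16 → [8, 8, 12, 16, 3, 5, 7, 2]
k=4: 3<16, vals[4] = 16+4 = 20 → [8, 8, 12, 16, 20, 5, 7, 2]
k=5: 5<20, vals[5] = 20+4 = 24 → [8, 8, 12, 16, 20, 24, 7, 2]
k=6: 7<24, vals[6] = 24+4 = 28 → [8, 8, 12, 16, 20, 24, 28, 2]
k=7: 2<28, vals[7] = 28+4 = 32 → [8, 8, 12, 16, 20, 24, 28, 32]
sum = 148

148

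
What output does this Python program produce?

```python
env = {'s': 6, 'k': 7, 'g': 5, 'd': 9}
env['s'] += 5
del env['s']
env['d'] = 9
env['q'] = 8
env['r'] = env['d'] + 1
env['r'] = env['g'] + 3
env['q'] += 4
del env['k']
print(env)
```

{'g': 5, 'd': 9, 'q': 12, 'r': 8}

env['s'] = 6+5 = 11 → {'s': 11, 'k': 7, 'g': 5, 'd': 9}
del 's' → {'k': 7, 'g': 5, 'd': 9}
env['d'] = 9 → {'k': 7, 'g': 5, 'd': 9}
env['q'] = 8 → {'k': 7, 'g': 5, 'd': 9, 'q': 8}
env['r'] = env['d']+1 = 10 → {'k': 7, 'g': 5, 'd': 9, 'q': 8, 'r': 10}
env['r'] = env['g']+3 = 8 → {'k': 7, 'g': 5, 'd': 9, 'q': 8, 'r': 8}
env['q'] = 8+4 = 12 → {'k': 7, 'g': 5, 'd': 9, 'q': 12, 'r': 8}
del 'k' → {'g': 5, 'd': 9, 'q': 12, 'r': 8}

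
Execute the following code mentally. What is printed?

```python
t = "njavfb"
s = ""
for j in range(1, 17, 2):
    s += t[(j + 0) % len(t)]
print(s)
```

jvbjvbjv

j=1: add t[1]='j' → 'j'
j=3: add t[3]='v' → 'jv'
j=5: add t[5]='b' → 'jvb'
j=7: add t[1]='j' → 'jvbj'
j=9: add t[3]='v' → 'jvbjv'
j=11: add t[5]='b' → 'jvbjvb'
j=13: add t[1]='j' → 'jvbjvbj'
j=15: add t[3]='v' → 'jvbjvbjv'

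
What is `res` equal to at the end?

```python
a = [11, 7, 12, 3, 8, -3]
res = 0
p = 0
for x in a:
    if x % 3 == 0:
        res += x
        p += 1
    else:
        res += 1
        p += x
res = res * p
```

435

x=11: not %3==0, res = 0+1 = 1; p=11
x=7: not %3==0, res = 1+1 = 2; p=18
x=12: %3==0, res = 2+12 = 14; p=19
x=3: %3==0, res = 14+3 = 17; p=20
x=8: not %3==0, res = 17+1 = 18; p=28
x=-3: %3==0, res = 18+(-3) = 15; p=29
res*p = 15*29 = 435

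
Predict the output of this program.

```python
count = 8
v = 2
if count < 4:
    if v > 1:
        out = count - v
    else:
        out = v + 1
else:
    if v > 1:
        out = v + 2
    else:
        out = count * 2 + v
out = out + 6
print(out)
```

10

count=8, v=2
count < 4 is False; v > 1 is True
→ out = v + 2 = 4
out = 4+6 = 10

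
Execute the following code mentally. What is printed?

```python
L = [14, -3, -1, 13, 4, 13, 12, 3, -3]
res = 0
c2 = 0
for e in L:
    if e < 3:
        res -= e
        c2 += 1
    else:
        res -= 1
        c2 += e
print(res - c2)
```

e=14: not <3, res = 0-1 = -1; c2=14
e=-3: <3, res = (-1)-(-3) = 2; c2=15
e=-1: <3, res = 2-(-1) = 3; c2=16
e=13: not <3, res = 3-1 = 2; c2=29
e=4: not <3, res = 2-1 = 1; c2=33
e=13: not <3, res = 1-1 = 0; c2=46
e=12: not <3, res = 0-1 = -1; c2=58
e=3: not <3, res = (-1)-1 = -2; c2=61
e=-3: <3, res = (-2)-(-3) = 1; c2=62
res-c2 = 1-62 = -61

-61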